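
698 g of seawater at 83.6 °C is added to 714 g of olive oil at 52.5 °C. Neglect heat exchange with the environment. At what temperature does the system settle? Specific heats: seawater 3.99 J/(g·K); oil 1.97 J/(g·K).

Taking heat into each body as positive, Σ m c ΔT = 0:
698×3.99×(T − 83.6) + 714×1.97×(T − 52.5) = 0
2785(T − 83.6) + 1406.6(T − 52.5) = 0
4191.6 T = 306673
T = 306673/4191.6 ≈ 73.16 °C

T_f ≈ 73.2 °C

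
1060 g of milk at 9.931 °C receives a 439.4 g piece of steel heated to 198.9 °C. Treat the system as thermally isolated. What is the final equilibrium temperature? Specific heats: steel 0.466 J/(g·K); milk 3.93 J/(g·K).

T_f ≈ 18.8 °C

T_f = Σ m_i c_i T_i / Σ m_i c_i:
T_f = (204.76·198.9 + 4165.8·9.931) / (204.76 + 4165.8)
    = 82097 / 4370.6 ≈ 18.78 °C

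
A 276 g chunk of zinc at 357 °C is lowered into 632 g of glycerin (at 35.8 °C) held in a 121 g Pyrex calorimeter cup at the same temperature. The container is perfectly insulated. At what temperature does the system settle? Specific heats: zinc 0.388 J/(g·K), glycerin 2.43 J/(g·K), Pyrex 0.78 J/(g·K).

Conservation of energy gives ΣQ = 0:
276·0.388·(T − 357) + 632·2.43·(T − 35.8) + 121·0.78·(T − 35.8) = 0
107.09(T − 357) + 1535.8(T − 35.8) + 94.38(T − 35.8) = 0
1737.2 T = 96589
T ≈ 55.60 °C

T_f ≈ 55.6 °C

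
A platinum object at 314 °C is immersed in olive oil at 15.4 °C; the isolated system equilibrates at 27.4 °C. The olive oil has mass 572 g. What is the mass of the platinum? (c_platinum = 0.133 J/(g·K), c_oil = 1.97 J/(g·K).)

Setting the total heat transfer to zero:
m·0.133·(27.4 − 314) + 572·1.97·(27.4 − 15.4) = 0
-38.12 m = -13522
m = -13522/-38.12 ≈ 354.7 g

m ≈ 355 g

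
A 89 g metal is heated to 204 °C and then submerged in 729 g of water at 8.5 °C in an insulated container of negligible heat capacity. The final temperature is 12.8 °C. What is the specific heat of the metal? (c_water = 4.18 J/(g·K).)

c ≈ 0.77 J/(g·K)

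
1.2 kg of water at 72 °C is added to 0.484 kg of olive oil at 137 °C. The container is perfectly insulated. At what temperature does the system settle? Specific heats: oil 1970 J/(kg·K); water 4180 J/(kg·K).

Heat gained plus heat lost sum to zero:
0.484*1970*(T − 137) + 1.2*4180*(T − 72) = 0
953.48(T − 137) + 5016(T − 72) = 0
5969.5 T = 491779
T = 491779 / 5969.5 = 82.4 °C

T_f ≈ 82.4 °C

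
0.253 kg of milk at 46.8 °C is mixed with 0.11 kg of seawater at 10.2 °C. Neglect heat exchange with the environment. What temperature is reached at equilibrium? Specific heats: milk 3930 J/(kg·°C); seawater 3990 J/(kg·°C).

T_f ≈ 35.6 °C

Net heat exchanged in the isolated system is zero:
0.253*3930*(T − 46.8) + 0.11*3990*(T − 10.2) = 0
(994.29 + 438.9) T = 994.29*46.8 + 438.9*10.2
T = 51010/1433.2 ≈ 35.59 °C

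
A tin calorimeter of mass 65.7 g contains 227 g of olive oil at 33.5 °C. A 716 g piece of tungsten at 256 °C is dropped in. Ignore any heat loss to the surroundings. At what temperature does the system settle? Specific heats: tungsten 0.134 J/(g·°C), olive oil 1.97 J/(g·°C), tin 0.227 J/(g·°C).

T_f ≈ 71.8 °C

Energy conservation, ΣQ = 0:
716×0.134×(T − 256) + 227×1.97×(T − 33.5) + 65.7×0.227×(T − 33.5) = 0
558.05 T = 40042
T = 40042/558.05 ≈ 71.75 °C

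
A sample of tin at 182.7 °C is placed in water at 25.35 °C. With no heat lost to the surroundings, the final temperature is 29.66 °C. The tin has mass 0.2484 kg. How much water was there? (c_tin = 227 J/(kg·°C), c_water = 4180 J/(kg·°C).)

|Q_tin| = |Q_water|:
0.2484×227×(182.7 − 29.66) = m×4180×(29.66 − 25.35)
18016 m = 8629.4  ⇒  m ≈ 0.479 kg

m ≈ 0.479 kg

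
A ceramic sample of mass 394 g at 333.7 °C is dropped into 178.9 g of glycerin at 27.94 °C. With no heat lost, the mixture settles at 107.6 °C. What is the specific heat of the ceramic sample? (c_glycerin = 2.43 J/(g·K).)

Conservation of energy gives ΣQ = 0:
394×c×(107.6 − 333.7) + 178.9×2.43×(107.6 − 27.94) = 0
-89083 c = -34630
c = -34630/-89083 ≈ 0.3887 J/(g·K)

c ≈ 0.389 J/(g·K)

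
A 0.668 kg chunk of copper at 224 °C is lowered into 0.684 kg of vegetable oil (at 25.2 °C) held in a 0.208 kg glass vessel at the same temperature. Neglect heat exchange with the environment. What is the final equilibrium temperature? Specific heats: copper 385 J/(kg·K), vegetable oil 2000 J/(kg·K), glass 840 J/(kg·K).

Taking heat into each body as positive, Σ m c ΔT = 0:
0.668×385×(T − 224) + 0.684×2000×(T − 25.2) + 0.208×840×(T − 25.2) = 0
257.18(T − 224) + 1368(T − 25.2) + 174.72(T − 25.2) = 0
1799.9 T = 96485
T = 96485/1799.9 ≈ 53.61 °C

T_f ≈ 53.6 °C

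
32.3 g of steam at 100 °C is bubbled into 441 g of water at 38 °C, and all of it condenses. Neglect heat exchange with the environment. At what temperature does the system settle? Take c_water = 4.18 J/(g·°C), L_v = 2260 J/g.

T_f ≈ 79.1 °C

Net heat exchanged in the isolated system is zero:
latent heat released on condensation: 32.3·2260 = 72998; condensate cools 100→T: 32.3·4.18·(T − 100) = 135.01(T − 100); original water: 1843.4(T − 38)
1978.4 T = 72998 + 13501 + 70048 = 156548
T ≈ 79.13 °C, under the boiling point, so the assumption holds.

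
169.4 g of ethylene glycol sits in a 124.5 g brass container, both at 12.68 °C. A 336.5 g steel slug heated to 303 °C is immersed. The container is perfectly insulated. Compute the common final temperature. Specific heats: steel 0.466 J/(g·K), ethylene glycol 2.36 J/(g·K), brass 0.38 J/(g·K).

T_f ≈ 88.1 °C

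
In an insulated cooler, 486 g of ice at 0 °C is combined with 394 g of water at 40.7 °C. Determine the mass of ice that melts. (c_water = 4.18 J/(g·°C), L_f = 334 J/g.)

m_melted ≈ 201 g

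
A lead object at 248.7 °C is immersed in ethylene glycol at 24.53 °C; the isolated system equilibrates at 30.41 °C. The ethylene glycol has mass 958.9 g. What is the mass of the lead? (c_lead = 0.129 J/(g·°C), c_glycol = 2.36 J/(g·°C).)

|Q_lead| = |Q_glycol|:
m×0.129×(248.7 − 30.41) = 958.9×2.36×(30.41 − 24.53)
28.16 m = 13306  ⇒  m ≈ 472.5 g

m ≈ 473 g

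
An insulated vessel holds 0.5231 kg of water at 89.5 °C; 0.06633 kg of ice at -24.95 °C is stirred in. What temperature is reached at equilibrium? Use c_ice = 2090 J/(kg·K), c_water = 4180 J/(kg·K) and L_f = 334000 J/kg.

Taking heat into each body as positive, Σ m c ΔT = 0:
warm ice to 0 °C: 0.06633·2090·(0 − (-24.95)) = 3458.8
  latent heat to melt: 0.06633·334000 = 22154
  meltwater 0→T: 0.06633·4180·T = 277.26 T
  water: 2186.6(T − 89.5)
2463.8 T = 195697 − 25613 = 170084
T ≈ 69.03 °C (positive, so assuming full melt was valid).

T_f ≈ 69.0 °C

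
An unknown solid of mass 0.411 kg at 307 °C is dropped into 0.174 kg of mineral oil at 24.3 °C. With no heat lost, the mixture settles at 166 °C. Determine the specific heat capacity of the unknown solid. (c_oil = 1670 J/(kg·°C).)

c ≈ 711 J/(kg·°C)

m_s c (T_s − T_f) = m_oil c_oil (T_f − T_0):
0.411·c·(307 − 166) = 0.174·1670·(166 − 24.3)
57.95 c = 41175  ⇒  c ≈ 710.5 J/(kg·°C)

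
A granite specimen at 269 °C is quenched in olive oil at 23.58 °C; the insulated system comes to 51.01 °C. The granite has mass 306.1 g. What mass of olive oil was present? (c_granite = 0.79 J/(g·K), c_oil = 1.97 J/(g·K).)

m ≈ 976 g

|Q_granite| = |Q_oil|:
306.1×0.79×(269 − 51.01) = m×1.97×(51.01 − 23.58)
54.04 m = 52714  ⇒  m ≈ 975.5 g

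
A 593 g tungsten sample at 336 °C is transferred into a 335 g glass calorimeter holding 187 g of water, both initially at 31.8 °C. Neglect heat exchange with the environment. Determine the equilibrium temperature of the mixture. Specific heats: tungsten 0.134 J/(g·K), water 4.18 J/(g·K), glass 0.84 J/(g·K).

T_f ≈ 53.0 °C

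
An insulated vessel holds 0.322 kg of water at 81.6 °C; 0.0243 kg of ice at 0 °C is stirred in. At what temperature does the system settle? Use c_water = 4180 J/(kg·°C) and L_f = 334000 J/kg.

T_f ≈ 70.3 °C

Energy balance with sensible and latent terms:
melt ice: 0.0243·334000 = 8116.2; meltwater 0→T: 0.0243·4180·T = 101.57 T; water: 1346(T − 81.6)
1447.5 T = 109830 − 8116.2 = 101714
T ≈ 70.27 °C — above 0 °C, consistent with complete melting.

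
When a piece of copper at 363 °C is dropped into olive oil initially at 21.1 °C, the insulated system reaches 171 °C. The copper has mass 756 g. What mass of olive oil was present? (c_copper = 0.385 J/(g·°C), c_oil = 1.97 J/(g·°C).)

m ≈ 189 g

Heat lost by the copper = heat gained by the oil:
756·0.385·(363 − 171) = m·1.97·(171 − 21.1)
295.3 m = 55884  ⇒  m ≈ 189.2 g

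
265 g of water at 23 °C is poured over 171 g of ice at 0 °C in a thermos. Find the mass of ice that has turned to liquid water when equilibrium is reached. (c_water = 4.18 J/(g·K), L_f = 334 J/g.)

Cooling the water to 0 °C releases 265×4.18×23 = 25477 J.
Melting all 171 g of ice would need 171×334 = 57114 J.
25477 J < 57114 J, so only part of the ice melts and the system sits at 0 °C.
m_melt = 25477 / L_f = 76.28 g.

m_melted ≈ 76.3 g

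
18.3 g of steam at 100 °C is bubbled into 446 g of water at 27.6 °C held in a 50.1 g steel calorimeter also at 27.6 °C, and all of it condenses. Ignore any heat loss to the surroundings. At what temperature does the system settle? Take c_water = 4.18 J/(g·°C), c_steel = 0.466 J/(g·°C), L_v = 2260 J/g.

T_f ≈ 51.5 °C

Taking heat into each body as positive, Σ m c ΔT = 0:
steam→water at 100 °C releases m L_v = 18.3×2260 = 41358; condensate cools 100→T: 18.3×4.18×(T − 100) = 76.49(T − 100); water warms: 446×4.18×(T − 27.6) = 1864.3(T − 27.6); steel cup: 50.1×0.466×(T − 27.6) = 23.35(T − 27.6)
1964.1 T = 41358 + 7649.4 + 52098 = 101106
T ≈ 51.48 °C (< 100 °C, so full condensation is consistent).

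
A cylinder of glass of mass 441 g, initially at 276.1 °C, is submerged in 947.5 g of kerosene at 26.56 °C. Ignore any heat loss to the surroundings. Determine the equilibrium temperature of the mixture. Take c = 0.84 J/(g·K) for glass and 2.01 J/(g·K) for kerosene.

Heat lost by the glass equals heat gained by the kerosene:
441*0.84*(276.1 − T) = 947.5*2.01*(T − 26.56)
370.44(276.1 − T) = 1904.5(T − 26.56)
2274.9 T = 152861  ⇒  T ≈ 67.19 °C

T_f ≈ 67.2 °C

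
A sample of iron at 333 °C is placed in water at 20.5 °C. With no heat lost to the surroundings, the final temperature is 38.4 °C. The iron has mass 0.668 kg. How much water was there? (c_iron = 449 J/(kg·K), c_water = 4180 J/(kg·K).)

Energy conservation, ΣQ = 0:
0.668×449×(38.4 − 333) + m×4180×(38.4 − 20.5) = 0
74822 m = 88360
m = 88360/74822 ≈ 1.181 kg

m ≈ 1.18 kg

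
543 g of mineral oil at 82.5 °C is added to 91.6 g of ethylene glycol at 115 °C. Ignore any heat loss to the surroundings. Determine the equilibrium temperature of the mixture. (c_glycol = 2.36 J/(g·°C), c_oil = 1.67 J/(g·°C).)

Let T be the final temperature. ΣQ_i = 0:
91.6*2.36*(T − 115) + 543*1.67*(T − 82.5) = 0
216.18(T − 115) + 906.81(T − 82.5) = 0
1123 T = 99672
T = 99672 / 1123 = 88.8 °C

T_f ≈ 88.8 °C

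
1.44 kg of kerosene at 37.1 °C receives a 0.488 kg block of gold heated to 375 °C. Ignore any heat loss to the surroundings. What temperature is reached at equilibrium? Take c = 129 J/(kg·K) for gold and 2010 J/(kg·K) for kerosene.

T_f ≈ 44.3 °C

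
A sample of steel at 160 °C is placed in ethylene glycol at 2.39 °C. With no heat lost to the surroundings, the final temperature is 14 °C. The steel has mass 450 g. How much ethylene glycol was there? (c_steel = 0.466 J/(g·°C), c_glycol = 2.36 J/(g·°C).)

Heat lost by the steel = heat gained by the glycol:
450·0.466·(160 − 14) = m·2.36·(14 − 2.39)
27.4 m = 30616  ⇒  m ≈ 1117 g

m ≈ 1120 g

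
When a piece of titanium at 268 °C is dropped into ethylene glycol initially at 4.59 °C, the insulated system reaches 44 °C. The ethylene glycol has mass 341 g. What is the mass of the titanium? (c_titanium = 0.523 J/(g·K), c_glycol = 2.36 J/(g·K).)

Setting the total heat transfer to zero:
m·0.523·(44 − 268) + 341·2.36·(44 − 4.59) = 0
-117.15 m = -31716
m = -31716/-117.15 ≈ 270.7 g

m ≈ 271 g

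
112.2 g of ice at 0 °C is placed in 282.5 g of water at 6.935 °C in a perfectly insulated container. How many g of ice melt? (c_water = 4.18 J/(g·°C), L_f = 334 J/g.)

m_melted ≈ 24.5 g

Water can give up m c ΔT = 282.5·4.18·6.935 = 8189.2 J before reaching 0 °C.
Melting all 112.2 g of ice would need 112.2·334 = 37475 J.
8189.2 J < 37475 J, so only part of the ice melts and the system sits at 0 °C.
m_melt = 8189.2 / L_f = 24.52 g.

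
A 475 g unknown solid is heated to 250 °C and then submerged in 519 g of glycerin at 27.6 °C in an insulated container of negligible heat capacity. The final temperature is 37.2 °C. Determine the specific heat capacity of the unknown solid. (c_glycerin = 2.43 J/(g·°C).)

c ≈ 0.12 J/(g·°C)

Net heat exchanged in the isolated system is zero:
475·c·(37.2 − 250) + 519·2.43·(37.2 − 27.6) = 0
-101080 c = -12107
c = -12107/-101080 ≈ 0.1198 J/(g·°C)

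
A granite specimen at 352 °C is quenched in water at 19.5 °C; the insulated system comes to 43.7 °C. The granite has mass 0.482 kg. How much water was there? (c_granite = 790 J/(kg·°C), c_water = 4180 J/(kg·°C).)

|Q_granite| = |Q_water|:
0.482·790·(352 − 43.7) = m·4180·(43.7 − 19.5)
101156 m = 117394  ⇒  m ≈ 1.161 kg

m ≈ 1.16 kg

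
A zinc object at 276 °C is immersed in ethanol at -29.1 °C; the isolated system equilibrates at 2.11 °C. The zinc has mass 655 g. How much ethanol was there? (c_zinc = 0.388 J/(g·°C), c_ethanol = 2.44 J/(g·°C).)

m ≈ 914 g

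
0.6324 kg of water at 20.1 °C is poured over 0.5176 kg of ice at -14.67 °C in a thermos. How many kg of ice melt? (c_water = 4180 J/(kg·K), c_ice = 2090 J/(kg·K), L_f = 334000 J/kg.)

m_melted ≈ 0.112 kg

Heat available from the water dropping to 0 °C: 0.6324·4180·20.1 = 53133 J.
Warming the ice to 0 °C takes 0.5176·2090·14.67 = 15870 J, leaving 37263 J for melting.
To melt every bit of ice: 0.5176·334000 = 172878 J.
37263 J < 172878 J, so only part of the ice melts and the system sits at 0 °C.
Mass melted = 37263/334000 ≈ 0.1116 kg.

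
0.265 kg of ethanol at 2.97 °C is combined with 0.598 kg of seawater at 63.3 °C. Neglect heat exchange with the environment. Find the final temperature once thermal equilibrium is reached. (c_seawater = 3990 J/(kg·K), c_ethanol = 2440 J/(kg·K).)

|Q_seawater| = |Q_ethanol|:
0.598*3990*(63.3 − T) = 0.265*2440*(T − 2.97)
2386(63.3 − T) = 646.6(T − 2.97)
3032.6 T = 152955  ⇒  T ≈ 50.44 °C

T_f ≈ 50.4 °C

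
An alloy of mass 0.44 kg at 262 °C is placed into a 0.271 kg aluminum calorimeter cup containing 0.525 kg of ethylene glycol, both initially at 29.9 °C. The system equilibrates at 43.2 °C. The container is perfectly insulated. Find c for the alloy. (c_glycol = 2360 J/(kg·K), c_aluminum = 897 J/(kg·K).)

Energy conservation, ΣQ = 0:
0.44×c×(43.2 − 262) + 0.525×2360×(43.2 − 29.9) + 0.271×897×(43.2 − 29.9) = 0
-96.27 c = -19712
c = -19712/-96.27 ≈ 204.8 J/(kg·K)

c ≈ 205 J/(kg·K)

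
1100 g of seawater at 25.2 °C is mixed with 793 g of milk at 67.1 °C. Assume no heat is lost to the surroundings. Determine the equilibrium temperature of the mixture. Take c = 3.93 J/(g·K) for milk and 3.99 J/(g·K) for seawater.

T_f ≈ 42.6 °C

Conservation of energy gives ΣQ = 0:
793×3.93×(T − 67.1) + 1100×3.99×(T − 25.2) = 0
(3116.5 + 4389) T = 3116.5×67.1 + 4389×25.2
T = 319719/7505.5 ≈ 42.60 °C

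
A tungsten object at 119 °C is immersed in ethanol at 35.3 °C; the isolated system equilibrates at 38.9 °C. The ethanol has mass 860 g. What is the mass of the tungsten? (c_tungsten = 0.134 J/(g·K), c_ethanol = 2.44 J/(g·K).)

Setting the total heat transfer to zero:
m×0.134×(38.9 − 119) + 860×2.44×(38.9 − 35.3) = 0
-10.73 m = -7554.2
m = -7554.2/-10.73 ≈ 703.8 g

m ≈ 704 g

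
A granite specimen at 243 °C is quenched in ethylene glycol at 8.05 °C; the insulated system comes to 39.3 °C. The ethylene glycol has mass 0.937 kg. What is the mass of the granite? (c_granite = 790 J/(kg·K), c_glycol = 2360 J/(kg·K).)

Conservation of energy gives ΣQ = 0:
m·790·(39.3 − 243) + 0.937·2360·(39.3 − 8.05) = 0
-160923 m = -69104
m = -69104/-160923 ≈ 0.4294 kg

m ≈ 0.429 kg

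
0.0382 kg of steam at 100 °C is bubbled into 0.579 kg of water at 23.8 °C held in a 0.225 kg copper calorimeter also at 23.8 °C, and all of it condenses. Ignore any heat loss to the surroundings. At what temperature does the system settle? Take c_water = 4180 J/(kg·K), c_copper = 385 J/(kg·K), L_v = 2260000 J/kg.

T_f ≈ 60.7 °C

Let T be the final temperature. ΣQ_i = 0:
steam→water at 100 °C releases m L_v = 0.0382×2260000 = 86332
  condensed water 100 °C→T: 159.68(T − 100)
  original water: 2420.2(T − 23.8)
  copper cup: 0.225×385×(T − 23.8) = 86.62(T − 23.8)
2666.5 T = 86332 + 15968 + 59663 = 161963
T ≈ 60.74 °C (< 100 °C, so full condensation is consistent).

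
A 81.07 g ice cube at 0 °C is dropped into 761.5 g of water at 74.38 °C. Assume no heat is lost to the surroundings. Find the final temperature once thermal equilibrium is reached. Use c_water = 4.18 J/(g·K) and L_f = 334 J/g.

T_f ≈ 59.5 °C

Setting the total heat transfer to zero:
latent heat to melt: 81.07×334 = 27077
  meltwater 0→T: 81.07×4.18×T = 338.87 T
  water: 3183.1(T − 74.38)
3521.9 T = 236757 − 27077 = 209679
T ≈ 59.54 °C — above 0 °C, consistent with complete melting.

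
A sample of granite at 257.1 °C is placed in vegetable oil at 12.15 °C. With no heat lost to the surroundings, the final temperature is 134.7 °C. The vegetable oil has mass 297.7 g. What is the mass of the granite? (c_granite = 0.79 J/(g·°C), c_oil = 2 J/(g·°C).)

Taking heat into each body as positive, Σ m c ΔT = 0:
m·0.79·(134.7 − 257.1) + 297.7·2·(134.7 − 12.15) = 0
-96.7 m = -72966
m = -72966/-96.7 ≈ 754.6 g

m ≈ 755 g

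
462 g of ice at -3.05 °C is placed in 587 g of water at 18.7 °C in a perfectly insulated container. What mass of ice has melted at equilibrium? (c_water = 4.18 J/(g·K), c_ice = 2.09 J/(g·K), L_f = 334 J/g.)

m_melted ≈ 129 g

Cooling the water to 0 °C releases 587×4.18×18.7 = 45883 J.
Warming the ice to 0 °C takes 462×2.09×3.05 = 2945 J, leaving 42938 J for melting.
Melting all 462 g of ice would need 462×334 = 154308 J.
Since 42938 < 154308 J, not all the ice melts; equilibrium is at 0 °C.
m_melt = 42938 / L_f = 128.6 g.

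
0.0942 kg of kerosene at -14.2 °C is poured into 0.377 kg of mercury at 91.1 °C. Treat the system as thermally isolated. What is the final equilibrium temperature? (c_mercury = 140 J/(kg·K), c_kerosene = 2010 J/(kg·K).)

T_f ≈ 8.8 °C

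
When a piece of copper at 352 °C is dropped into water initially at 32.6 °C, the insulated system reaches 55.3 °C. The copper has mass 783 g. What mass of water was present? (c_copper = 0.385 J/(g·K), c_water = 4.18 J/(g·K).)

m ≈ 943 g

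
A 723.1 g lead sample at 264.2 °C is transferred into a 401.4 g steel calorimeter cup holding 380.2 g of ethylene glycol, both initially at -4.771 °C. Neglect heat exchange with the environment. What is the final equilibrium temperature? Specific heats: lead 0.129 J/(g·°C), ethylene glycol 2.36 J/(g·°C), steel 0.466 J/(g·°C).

Energy conservation, ΣQ = 0:
723.1*0.129*(T − 264.2) + 380.2*2.36*(T − (-4.771)) + 401.4*0.466*(T − (-4.771)) = 0
93.28(T − 264.2) + 897.27(T − (-4.771)) + 187.05(T − (-4.771)) = 0
1177.6 T = 19471
T = 19471 / 1177.6 = 16.5 °C

T_f ≈ 16.5 °C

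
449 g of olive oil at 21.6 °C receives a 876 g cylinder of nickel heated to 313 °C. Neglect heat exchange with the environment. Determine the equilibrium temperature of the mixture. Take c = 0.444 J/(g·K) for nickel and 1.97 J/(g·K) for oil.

T_f ≈ 110.6 °C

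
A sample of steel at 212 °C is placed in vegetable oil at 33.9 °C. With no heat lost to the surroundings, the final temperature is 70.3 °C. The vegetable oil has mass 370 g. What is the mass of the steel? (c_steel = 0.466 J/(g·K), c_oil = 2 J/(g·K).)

m ≈ 408 g

Let T be the final temperature. ΣQ_i = 0:
m×0.466×(70.3 − 212) + 370×2×(70.3 − 33.9) = 0
-66.03 m = -26936
m = -26936/-66.03 ≈ 407.9 g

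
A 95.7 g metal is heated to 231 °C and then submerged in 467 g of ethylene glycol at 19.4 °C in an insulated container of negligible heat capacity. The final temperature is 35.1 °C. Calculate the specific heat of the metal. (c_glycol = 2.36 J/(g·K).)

c ≈ 0.923 J/(g·K)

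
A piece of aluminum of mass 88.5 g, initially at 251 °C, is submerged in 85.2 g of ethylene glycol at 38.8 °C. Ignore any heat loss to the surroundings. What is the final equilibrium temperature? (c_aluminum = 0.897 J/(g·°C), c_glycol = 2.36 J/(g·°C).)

Heat gained plus heat lost sum to zero:
88.5*0.897*(T − 251) + 85.2*2.36*(T − 38.8) = 0
(79.38 + 201.07) T = 79.38*251 + 201.07*38.8
T ≈ 98.86 °C

T_f ≈ 98.9 °C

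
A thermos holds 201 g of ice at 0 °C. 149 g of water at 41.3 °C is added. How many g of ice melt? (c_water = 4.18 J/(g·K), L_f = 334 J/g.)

Heat available from the water dropping to 0 °C: 149×4.18×41.3 = 25722 J.
To melt every bit of ice: 201×334 = 67134 J.
That's not enough to melt it all — equilibrium is at 0 °C with ice remaining.
m_melt = 25722 / L_f = 77.01 g.

m_melted ≈ 77 g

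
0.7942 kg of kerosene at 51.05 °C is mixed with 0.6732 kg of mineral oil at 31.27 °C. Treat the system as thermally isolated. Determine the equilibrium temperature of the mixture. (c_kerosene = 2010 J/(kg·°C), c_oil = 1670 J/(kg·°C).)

T_f ≈ 42.9 °C

Conservation of energy gives ΣQ = 0:
0.7942·2010·(T − 51.05) + 0.6732·1670·(T − 31.27) = 0
1596.3(T − 51.05) + 1124.2(T − 31.27) = 0
(1596.3 + 1124.2) T = 1596.3·51.05 + 1124.2·31.27
T = 116648 / 2720.6 = 42.9 °C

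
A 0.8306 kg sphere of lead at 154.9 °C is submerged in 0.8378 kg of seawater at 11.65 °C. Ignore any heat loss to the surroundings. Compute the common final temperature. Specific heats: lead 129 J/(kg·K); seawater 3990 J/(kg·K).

T_f ≈ 16.1 °C

With ΣQ=0 the equilibrium temperature is the m·c-weighted mean:
T_f = (107.15·154.9 + 3342.8·11.65) / (107.15 + 3342.8)
    = 55541 / 3450 ≈ 16.10 °C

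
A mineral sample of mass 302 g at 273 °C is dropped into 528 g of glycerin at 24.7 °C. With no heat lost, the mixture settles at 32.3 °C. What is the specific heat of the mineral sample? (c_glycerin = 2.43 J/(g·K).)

Heat lost by the mineral sample = heat gained by the glycerin:
302·c·(273 − 32.3) = 528·2.43·(32.3 − 24.7)
72691 c = 9751.1  ⇒  c ≈ 0.1341 J/(g·K)

c ≈ 0.134 J/(g·K)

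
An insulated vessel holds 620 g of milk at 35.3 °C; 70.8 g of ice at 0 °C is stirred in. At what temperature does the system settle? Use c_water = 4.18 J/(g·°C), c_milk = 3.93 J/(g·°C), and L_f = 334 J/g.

Net heat exchanged in the isolated system is zero:
melt ice: 70.8·334 = 23647
  meltwater 0→T: 70.8·4.18·T = 295.94 T
  milk: 2436.6(T − 35.3)
2732.5 T = 86012 − 23647 = 62365
T ≈ 22.82 °C. Since T > 0 °C, the all-ice-melts assumption holds.

T_f ≈ 22.8 °C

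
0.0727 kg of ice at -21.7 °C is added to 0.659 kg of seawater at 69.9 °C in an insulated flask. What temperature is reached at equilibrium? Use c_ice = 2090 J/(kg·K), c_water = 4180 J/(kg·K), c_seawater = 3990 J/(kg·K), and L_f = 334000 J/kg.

T_f ≈ 53.3 °C

Sum of m c ΔT and latent-heat terms is zero:
ice -21.7→0 °C: 0.0727·2090·21.7 = 3297.2
  latent heat to melt: 0.0727·334000 = 24282
  meltwater 0→T: 0.0727·4180·T = 303.89 T
  seawater: 2629.4(T − 69.9)
2933.3 T = 183796 − 27579 = 156217
T ≈ 53.26 °C — above 0 °C, consistent with complete melting.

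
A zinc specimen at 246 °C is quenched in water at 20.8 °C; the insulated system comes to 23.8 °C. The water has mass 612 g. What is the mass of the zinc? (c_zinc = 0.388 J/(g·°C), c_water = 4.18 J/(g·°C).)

Heat lost by the zinc = heat gained by the water:
m·0.388·(246 − 23.8) = 612·4.18·(23.8 − 20.8)
86.21 m = 7674.5  ⇒  m ≈ 89.02 g

m ≈ 89 g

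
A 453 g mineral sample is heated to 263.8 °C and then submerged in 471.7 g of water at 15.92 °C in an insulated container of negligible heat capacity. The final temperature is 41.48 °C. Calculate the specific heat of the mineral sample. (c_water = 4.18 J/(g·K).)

c ≈ 0.5 J/(g·K)

m_s c (T_s − T_f) = m_water c_water (T_f − T_0):
453×c×(263.8 − 41.48) = 471.7×4.18×(41.48 − 15.92)
100711 c = 50397  ⇒  c ≈ 0.5004 J/(g·K)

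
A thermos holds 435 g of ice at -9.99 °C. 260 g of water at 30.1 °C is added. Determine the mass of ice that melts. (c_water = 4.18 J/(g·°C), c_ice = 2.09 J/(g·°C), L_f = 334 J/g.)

Heat available from the water dropping to 0 °C: 260×4.18×30.1 = 32713 J.
Of that, 435×2.09×9.99 = 9082.4 J goes to bring the ice to 0 °C, leaving 23630 J.
Melting all 435 g of ice would need 435×334 = 145290 J.
Since 23630 < 145290 J, not all the ice melts; equilibrium is at 0 °C.
Mass melted = 23630/334 ≈ 70.75 g.

m_melted ≈ 70.7 g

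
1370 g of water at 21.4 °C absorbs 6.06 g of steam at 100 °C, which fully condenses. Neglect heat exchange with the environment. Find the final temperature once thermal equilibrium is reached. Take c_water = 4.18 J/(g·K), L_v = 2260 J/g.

Setting the total heat transfer to zero:
latent heat released on condensation: 6.06·2260 = 13696
  condensed water 100 °C→T: 25.33(T − 100)
  water warms: 1370·4.18·(T − 21.4) = 5726.6(T − 21.4)
5751.9 T = 13696 + 2533.1 + 122549 = 138778
T ≈ 24.13 °C (< 100 °C, so full condensation is consistent).

T_f ≈ 24.1 °C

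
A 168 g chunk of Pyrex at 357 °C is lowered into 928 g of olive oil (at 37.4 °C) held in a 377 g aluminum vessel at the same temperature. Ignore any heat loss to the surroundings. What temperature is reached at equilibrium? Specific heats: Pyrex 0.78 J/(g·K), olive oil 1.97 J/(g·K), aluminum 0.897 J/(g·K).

T_f is the heat-capacity-weighted average of the initial temperatures:
T_f = (131.04*357 + 1828.2*37.4 + 338.17*37.4) / (131.04 + 1828.2 + 338.17)
    = 127802 / 2297.4 ≈ 55.63 °C

T_f ≈ 55.6 °C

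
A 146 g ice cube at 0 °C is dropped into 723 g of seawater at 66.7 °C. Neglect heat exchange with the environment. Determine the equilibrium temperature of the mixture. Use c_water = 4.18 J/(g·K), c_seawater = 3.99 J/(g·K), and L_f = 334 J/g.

Sum of m c ΔT and latent-heat terms is zero:
latent heat to melt: 146·334 = 48764
  meltwater 0→T: 146·4.18·T = 610.28 T
  seawater cools: 723·3.99·(T − 66.7) = 2884.8(T − 66.7)
3495.1 T = 192414 − 48764 = 143650
T ≈ 41.10 °C. Since T > 0 °C, the all-ice-melts assumption holds.

T_f ≈ 41.1 °C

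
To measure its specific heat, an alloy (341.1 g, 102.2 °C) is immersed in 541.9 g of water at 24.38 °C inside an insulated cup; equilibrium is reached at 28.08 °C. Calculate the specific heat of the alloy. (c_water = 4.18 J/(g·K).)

Net heat exchanged in the isolated system is zero:
341.1×c×(28.08 − 102.2) + 541.9×4.18×(28.08 − 24.38) = 0
-25282 c = -8381
c = -8381/-25282 ≈ 0.3315 J/(g·K)

c ≈ 0.331 J/(g·K)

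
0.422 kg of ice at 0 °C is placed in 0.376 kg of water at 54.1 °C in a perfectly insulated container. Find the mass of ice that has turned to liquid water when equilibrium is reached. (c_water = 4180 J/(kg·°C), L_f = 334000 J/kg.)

Heat available from the water dropping to 0 °C: 0.376×4180×54.1 = 85028 J.
To melt every bit of ice: 0.422×334000 = 140948 J.
Since 85028 < 140948 J, not all the ice melts; equilibrium is at 0 °C.
m_melted×334000 = 85028  ⇒  m_melted ≈ 0.2546 kg.

m_melted ≈ 0.255 kg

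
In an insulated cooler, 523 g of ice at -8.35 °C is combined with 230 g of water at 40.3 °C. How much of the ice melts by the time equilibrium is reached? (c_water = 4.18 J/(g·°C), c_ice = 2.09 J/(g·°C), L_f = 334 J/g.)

m_melted ≈ 88.7 g

Cooling the water to 0 °C releases 230×4.18×40.3 = 38744 J.
Warming the ice to 0 °C takes 523×2.09×8.35 = 9127.1 J, leaving 29617 J for melting.
To melt every bit of ice: 523×334 = 174682 J.
29617 J < 174682 J, so only part of the ice melts and the system sits at 0 °C.
Mass melted = 29617/334 ≈ 88.67 g.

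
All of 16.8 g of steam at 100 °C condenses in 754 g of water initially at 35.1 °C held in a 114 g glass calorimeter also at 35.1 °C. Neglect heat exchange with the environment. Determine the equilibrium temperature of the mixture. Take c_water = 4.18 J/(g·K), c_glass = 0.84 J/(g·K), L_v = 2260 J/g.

T_f ≈ 47.9 °C

Energy conservation, ΣQ = 0:
condense steam: −16.8·2260 = −37968; condensate cools 100→T: 16.8·4.18·(T − 100) = 70.22(T − 100); original water: 3151.7(T − 35.1); cup: 95.76(T − 35.1)
3317.7 T = 37968 + 7022.4 + 113987 = 158977
T ≈ 47.92 °C — below 100 °C, confirming all the steam condensed.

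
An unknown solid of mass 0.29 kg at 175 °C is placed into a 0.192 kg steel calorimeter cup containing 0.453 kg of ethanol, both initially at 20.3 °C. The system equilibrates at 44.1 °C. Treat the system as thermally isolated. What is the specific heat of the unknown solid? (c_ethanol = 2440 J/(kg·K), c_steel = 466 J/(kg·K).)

c ≈ 749 J/(kg·K)

Conservation of energy gives ΣQ = 0:
0.29·c·(44.1 − 175) + 0.453·2440·(44.1 − 20.3) + 0.192·466·(44.1 − 20.3) = 0
-37.96 c = -28436
c = -28436/-37.96 ≈ 749.1 J/(kg·K)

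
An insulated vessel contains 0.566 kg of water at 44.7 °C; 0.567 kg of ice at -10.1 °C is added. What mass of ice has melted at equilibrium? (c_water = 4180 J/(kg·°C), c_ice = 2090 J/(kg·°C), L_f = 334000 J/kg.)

Water can give up m c ΔT = 0.566×4180×44.7 = 105755 J before reaching 0 °C.
Warming the ice to 0 °C takes 0.567×2090×10.1 = 11969 J, leaving 93786 J for melting.
Melting all 0.567 kg of ice would need 0.567×334000 = 189378 J.
Since 93786 < 189378 J, not all the ice melts; equilibrium is at 0 °C.
m_melted×334000 = 93786  ⇒  m_melted ≈ 0.2808 kg.

m_melted ≈ 0.281 kg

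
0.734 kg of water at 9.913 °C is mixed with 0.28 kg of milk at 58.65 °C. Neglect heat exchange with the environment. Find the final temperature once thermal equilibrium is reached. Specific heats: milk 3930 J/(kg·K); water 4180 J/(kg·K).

T_f ≈ 22.8 °C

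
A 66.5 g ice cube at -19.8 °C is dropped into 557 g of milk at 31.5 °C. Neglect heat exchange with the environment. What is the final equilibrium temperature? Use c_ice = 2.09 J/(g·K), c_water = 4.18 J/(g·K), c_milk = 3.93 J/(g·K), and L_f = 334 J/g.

T_f ≈ 17.8 °C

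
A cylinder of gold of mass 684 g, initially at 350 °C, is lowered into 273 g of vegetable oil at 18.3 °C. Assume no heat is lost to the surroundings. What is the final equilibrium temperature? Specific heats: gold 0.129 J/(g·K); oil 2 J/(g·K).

Setting the total heat transfer to zero:
684×0.129×(T − 350) + 273×2×(T − 18.3) = 0
634.24 T = 40874
T ≈ 64.45 °C

T_f ≈ 64.4 °C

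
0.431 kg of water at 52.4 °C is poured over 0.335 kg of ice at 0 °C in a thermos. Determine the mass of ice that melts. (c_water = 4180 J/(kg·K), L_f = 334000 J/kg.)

m_melted ≈ 0.283 kg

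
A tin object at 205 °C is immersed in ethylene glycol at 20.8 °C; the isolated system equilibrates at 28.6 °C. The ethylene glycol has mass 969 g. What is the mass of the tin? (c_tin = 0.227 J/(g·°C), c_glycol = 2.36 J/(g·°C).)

Setting the total heat transfer to zero:
m·0.227·(28.6 − 205) + 969·2.36·(28.6 − 20.8) = 0
-40.04 m = -17837
m = -17837/-40.04 ≈ 445.5 g

m ≈ 445 g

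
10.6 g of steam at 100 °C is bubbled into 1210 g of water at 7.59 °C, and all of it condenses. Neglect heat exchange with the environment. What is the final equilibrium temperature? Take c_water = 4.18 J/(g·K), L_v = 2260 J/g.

Let T be the final temperature. ΣQ_i = 0:
condense steam: −10.6×2260 = −23956; condensate cools 100→T: 10.6×4.18×(T − 100) = 44.31(T − 100); original water: 5057.8(T − 7.59)
5102.1 T = 23956 + 4430.8 + 38389 = 66776
T ≈ 13.09 °C (< 100 °C, so full condensation is consistent).

T_f ≈ 13.1 °C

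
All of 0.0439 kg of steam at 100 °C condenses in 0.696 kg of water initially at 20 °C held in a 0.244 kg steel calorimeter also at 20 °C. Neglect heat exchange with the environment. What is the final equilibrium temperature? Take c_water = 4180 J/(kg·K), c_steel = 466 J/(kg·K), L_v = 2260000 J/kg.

Setting the total heat transfer to zero:
steam→water at 100 °C releases m L_v = 0.0439·2260000 = 99214
  condensed water 100 °C→T: 183.5(T − 100)
  original water: 2909.3(T − 20)
  steel cup: 0.244·466·(T − 20) = 113.7(T − 20)
3206.5 T = 99214 + 18350 + 60460 = 178024
T ≈ 55.52 °C, under the boiling point, so the assumption holds.

T_f ≈ 55.5 °C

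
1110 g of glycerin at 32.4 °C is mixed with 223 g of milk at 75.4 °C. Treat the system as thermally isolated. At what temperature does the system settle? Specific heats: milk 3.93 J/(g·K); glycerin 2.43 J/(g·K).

T_f ≈ 42.9 °C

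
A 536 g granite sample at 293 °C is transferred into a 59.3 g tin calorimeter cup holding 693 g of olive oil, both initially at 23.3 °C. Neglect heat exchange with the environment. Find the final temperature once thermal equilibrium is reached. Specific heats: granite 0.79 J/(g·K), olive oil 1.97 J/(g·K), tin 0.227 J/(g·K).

T_f ≈ 86.7 °C

Energy conservation, ΣQ = 0:
536·0.79·(T − 293) + 693·1.97·(T − 23.3) + 59.3·0.227·(T − 23.3) = 0
1802.1 T = 156191
T = 156191/1802.1 ≈ 86.67 °C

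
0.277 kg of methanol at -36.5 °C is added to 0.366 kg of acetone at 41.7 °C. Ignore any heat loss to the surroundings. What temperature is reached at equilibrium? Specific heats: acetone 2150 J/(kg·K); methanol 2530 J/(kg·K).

T_f ≈ 4.9 °C

Taking heat into each body as positive, Σ m c ΔT = 0:
0.366×2150×(T − 41.7) + 0.277×2530×(T − (-36.5)) = 0
786.9(T − 41.7) + 700.81(T − (-36.5)) = 0
(786.9 + 700.81) T = 786.9×41.7 + 700.81×(-36.5)
T = 7234.2/1487.7 ≈ 4.86 °C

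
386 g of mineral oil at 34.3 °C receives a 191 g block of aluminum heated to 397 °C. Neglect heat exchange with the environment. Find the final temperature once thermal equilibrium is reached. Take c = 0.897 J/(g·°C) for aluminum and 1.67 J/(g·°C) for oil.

Set heat shed by the hot body equal to heat absorbed by the cold body:
191×0.897×(397 − T) = 386×1.67×(T − 34.3)
171.33(397 − T) = 644.62(T − 34.3)
815.95 T = 90127  ⇒  T ≈ 110.46 °C

T_f ≈ 110.5 °C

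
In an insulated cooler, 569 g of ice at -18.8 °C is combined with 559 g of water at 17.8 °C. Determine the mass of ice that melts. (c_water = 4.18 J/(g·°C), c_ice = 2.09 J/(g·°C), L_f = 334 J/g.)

Cooling the water to 0 °C releases 559·4.18·17.8 = 41592 J.
Warming the ice to 0 °C takes 569·2.09·18.8 = 22357 J, leaving 19235 J for melting.
Fully melting the ice requires m_ice L_f = 569·334 = 190046 J.
19235 J < 190046 J, so only part of the ice melts and the system sits at 0 °C.
m_melt = 19235 / L_f = 57.59 g.

m_melted ≈ 57.6 g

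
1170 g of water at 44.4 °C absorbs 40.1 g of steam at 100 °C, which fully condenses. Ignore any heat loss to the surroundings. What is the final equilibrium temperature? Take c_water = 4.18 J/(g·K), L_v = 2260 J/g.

T_f ≈ 64.2 °C

Net heat exchanged in the isolated system is zero:
latent heat released on condensation: 40.1·2260 = 90626; condensate cools 100→T: 40.1·4.18·(T − 100) = 167.62(T − 100); water warms: 1170·4.18·(T − 44.4) = 4890.6(T − 44.4)
5058.2 T = 90626 + 16762 + 217143 = 324530
T ≈ 64.16 °C, under the boiling point, so the assumption holds.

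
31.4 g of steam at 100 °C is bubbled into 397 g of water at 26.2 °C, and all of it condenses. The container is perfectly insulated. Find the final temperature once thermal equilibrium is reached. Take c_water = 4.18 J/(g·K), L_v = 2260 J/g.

Heat gained plus heat lost sum to zero:
steam→water at 100 °C releases m L_v = 31.4×2260 = 70964; condensed water 100 °C→T: 131.25(T − 100); original water: 1659.5(T − 26.2)
1790.7 T = 70964 + 13125 + 43478 = 127567
T ≈ 71.24 °C (< 100 °C, so full condensation is consistent).

T_f ≈ 71.2 °C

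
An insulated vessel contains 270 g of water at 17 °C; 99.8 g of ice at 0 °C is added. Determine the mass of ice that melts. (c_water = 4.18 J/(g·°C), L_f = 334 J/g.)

m_melted ≈ 57.4 g

Water can give up m c ΔT = 270·4.18·17 = 19186 J before reaching 0 °C.
Fully melting the ice requires m_ice L_f = 99.8·334 = 33333 J.
Since 19186 < 33333 J, not all the ice melts; equilibrium is at 0 °C.
m_melt = 19186 / L_f = 57.44 g.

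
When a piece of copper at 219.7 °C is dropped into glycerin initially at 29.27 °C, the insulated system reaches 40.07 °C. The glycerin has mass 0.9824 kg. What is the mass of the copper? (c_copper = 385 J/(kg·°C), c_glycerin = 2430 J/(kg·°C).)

m ≈ 0.373 kg

|Q_copper| = |Q_glycerin|:
m·385·(219.7 − 40.07) = 0.9824·2430·(40.07 − 29.27)
69158 m = 25782  ⇒  m ≈ 0.3728 kg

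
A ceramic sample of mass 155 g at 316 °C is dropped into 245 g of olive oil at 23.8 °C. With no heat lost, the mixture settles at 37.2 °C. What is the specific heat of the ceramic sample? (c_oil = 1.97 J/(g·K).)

c ≈ 0.15 J/(g·K)

m_s c (T_s − T_f) = m_oil c_oil (T_f − T_0):
155×c×(316 − 37.2) = 245×1.97×(37.2 − 23.8)
43214 c = 6467.5  ⇒  c ≈ 0.1497 J/(g·K)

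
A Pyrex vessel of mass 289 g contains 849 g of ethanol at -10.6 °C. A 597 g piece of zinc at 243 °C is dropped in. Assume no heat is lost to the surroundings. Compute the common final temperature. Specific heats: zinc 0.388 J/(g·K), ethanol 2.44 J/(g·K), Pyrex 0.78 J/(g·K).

T_f ≈ 12.6 °C

With ΣQ=0 the equilibrium temperature is the m·c-weighted mean:
T_f = (231.64*243 + 2071.6*(-10.6) + 225.42*(-10.6)) / (231.64 + 2071.6 + 225.42)
    = 31940 / 2528.6 ≈ 12.63 °C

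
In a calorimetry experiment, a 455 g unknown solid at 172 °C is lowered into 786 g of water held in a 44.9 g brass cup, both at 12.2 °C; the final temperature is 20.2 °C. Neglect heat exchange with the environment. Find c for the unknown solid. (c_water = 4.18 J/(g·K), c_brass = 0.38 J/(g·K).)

c ≈ 0.383 J/(g·K)

Heat gained plus heat lost sum to zero:
455·c·(20.2 − 172) + 786·4.18·(20.2 − 12.2) + 44.9·0.38·(20.2 − 12.2) = 0
-69069 c = -26420
c = -26420/-69069 ≈ 0.3825 J/(g·K)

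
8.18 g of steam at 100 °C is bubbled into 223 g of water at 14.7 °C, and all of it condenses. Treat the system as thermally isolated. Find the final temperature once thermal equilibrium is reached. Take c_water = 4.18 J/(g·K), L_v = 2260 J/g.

T_f ≈ 36.8 °C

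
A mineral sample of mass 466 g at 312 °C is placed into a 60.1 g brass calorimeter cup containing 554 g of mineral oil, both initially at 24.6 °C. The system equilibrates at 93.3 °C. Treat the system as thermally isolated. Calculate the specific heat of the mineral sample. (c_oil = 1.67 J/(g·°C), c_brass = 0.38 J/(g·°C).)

c ≈ 0.639 J/(g·°C)

Let T be the final temperature. ΣQ_i = 0:
466·c·(93.3 − 312) + 554·1.67·(93.3 − 24.6) + 60.1·0.38·(93.3 − 24.6) = 0
-101914 c = -65129
c = -65129/-101914 ≈ 0.6391 J/(g·°C)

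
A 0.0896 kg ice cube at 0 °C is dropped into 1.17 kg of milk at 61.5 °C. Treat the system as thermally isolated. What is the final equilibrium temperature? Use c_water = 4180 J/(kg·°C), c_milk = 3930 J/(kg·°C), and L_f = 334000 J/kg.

Net heat exchanged in the isolated system is zero:
latent heat to melt: 0.0896·334000 = 29926; warm the meltwater: 374.53 T; milk cools: 1.17·3930·(T − 61.5) = 4598.1(T − 61.5)
4972.6 T = 282783 − 29926 = 252857
T ≈ 50.85 °C — above 0 °C, consistent with complete melting.

T_f ≈ 50.8 °C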